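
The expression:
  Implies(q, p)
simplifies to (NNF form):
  p | ~q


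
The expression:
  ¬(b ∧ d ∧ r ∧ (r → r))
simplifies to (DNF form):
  ¬b ∨ ¬d ∨ ¬r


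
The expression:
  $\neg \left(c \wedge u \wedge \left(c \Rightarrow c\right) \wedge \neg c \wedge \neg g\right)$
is always true.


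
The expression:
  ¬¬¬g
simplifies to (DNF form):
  ¬g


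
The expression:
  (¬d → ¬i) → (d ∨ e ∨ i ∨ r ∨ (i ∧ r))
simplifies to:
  d ∨ e ∨ i ∨ r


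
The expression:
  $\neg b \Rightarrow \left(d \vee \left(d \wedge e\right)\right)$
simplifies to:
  $b \vee d$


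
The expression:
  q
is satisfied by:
  {q: True}


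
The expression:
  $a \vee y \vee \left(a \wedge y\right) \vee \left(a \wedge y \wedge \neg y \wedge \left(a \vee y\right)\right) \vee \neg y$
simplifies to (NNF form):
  $\text{True}$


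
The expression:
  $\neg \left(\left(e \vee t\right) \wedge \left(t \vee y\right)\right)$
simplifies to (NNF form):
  $\neg t \wedge \left(\neg e \vee \neg y\right)$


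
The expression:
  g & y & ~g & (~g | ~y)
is never true.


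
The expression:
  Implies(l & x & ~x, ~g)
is always true.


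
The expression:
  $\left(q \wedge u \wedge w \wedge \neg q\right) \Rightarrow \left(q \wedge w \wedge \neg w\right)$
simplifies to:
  $\text{True}$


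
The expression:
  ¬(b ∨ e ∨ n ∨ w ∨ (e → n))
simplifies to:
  False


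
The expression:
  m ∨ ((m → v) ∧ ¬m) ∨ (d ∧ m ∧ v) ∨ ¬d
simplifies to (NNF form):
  True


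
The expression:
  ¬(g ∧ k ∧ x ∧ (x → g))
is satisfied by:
  {g: False, k: False, x: False}
  {x: True, g: False, k: False}
  {k: True, g: False, x: False}
  {x: True, k: True, g: False}
  {g: True, x: False, k: False}
  {x: True, g: True, k: False}
  {k: True, g: True, x: False}


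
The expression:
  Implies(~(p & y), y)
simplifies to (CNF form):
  y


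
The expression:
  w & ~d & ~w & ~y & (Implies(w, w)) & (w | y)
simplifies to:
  False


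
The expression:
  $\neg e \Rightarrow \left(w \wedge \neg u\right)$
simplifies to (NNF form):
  $e \vee \left(w \wedge \neg u\right)$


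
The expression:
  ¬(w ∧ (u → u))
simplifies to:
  ¬w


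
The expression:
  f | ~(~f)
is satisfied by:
  {f: True}


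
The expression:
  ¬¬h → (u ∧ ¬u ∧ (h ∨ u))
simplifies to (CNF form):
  ¬h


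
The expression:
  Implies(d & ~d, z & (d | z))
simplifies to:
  True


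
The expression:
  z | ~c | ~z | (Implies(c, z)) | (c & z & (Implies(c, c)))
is always true.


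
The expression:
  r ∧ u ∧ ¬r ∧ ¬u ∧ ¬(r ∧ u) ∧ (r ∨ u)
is never true.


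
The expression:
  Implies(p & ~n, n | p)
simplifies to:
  True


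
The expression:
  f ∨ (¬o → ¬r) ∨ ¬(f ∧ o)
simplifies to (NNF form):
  True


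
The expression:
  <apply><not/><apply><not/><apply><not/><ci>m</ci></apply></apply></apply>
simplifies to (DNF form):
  <apply><not/><ci>m</ci></apply>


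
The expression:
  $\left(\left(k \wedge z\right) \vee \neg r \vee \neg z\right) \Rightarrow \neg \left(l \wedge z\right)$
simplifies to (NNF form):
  $\left(r \wedge \neg k\right) \vee \neg l \vee \neg z$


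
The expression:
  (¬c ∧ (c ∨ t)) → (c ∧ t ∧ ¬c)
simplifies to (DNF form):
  c ∨ ¬t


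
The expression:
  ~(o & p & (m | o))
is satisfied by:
  {p: False, o: False}
  {o: True, p: False}
  {p: True, o: False}


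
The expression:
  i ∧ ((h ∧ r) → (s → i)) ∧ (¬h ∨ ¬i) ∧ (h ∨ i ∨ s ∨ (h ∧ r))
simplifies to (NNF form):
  i ∧ ¬h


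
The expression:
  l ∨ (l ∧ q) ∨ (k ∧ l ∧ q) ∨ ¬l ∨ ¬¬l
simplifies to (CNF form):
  True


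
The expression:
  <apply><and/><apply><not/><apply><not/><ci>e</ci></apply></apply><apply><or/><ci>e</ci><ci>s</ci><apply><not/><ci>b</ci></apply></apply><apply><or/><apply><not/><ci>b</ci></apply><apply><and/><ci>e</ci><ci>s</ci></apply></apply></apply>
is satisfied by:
  {s: True, e: True, b: False}
  {e: True, b: False, s: False}
  {b: True, s: True, e: True}


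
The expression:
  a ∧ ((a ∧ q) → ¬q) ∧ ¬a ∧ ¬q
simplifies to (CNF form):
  False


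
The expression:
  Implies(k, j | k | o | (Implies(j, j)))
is always true.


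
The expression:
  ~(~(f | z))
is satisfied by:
  {z: True, f: True}
  {z: True, f: False}
  {f: True, z: False}


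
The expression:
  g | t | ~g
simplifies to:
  True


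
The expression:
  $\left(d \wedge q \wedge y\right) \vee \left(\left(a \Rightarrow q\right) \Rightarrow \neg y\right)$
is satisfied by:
  {d: True, a: True, q: False, y: False}
  {d: True, a: False, q: False, y: False}
  {a: True, d: False, q: False, y: False}
  {d: False, a: False, q: False, y: False}
  {d: True, q: True, a: True, y: False}
  {d: True, q: True, a: False, y: False}
  {q: True, a: True, d: False, y: False}
  {q: True, a: False, d: False, y: False}
  {y: True, d: True, a: True, q: False}
  {y: True, a: True, q: False, d: False}
  {y: True, q: True, d: True, a: True}
  {y: True, q: True, d: True, a: False}


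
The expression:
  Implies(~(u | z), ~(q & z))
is always true.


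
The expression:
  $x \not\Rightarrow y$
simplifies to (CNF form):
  $x \wedge \neg y$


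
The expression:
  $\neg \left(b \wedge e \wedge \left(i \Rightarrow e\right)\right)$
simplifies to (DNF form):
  $\neg b \vee \neg e$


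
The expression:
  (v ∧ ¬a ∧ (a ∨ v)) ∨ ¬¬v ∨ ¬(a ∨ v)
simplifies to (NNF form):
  v ∨ ¬a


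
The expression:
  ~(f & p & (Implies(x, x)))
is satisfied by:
  {p: False, f: False}
  {f: True, p: False}
  {p: True, f: False}


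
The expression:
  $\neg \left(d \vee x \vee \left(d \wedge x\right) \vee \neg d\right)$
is never true.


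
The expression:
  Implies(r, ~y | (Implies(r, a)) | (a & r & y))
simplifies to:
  a | ~r | ~y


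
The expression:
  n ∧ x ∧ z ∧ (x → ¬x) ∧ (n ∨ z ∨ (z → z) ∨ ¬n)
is never true.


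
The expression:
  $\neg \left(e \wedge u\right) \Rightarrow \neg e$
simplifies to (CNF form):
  $u \vee \neg e$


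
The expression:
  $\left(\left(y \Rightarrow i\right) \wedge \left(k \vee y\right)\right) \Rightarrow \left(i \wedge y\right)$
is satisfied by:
  {y: True, k: False}
  {k: False, y: False}
  {k: True, y: True}


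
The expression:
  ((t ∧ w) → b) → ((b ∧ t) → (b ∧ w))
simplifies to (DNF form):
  w ∨ ¬b ∨ ¬t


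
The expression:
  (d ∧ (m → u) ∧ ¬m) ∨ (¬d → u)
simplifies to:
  d ∨ u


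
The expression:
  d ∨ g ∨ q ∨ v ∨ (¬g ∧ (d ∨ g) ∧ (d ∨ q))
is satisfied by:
  {d: True, q: True, v: True, g: True}
  {d: True, q: True, v: True, g: False}
  {d: True, q: True, g: True, v: False}
  {d: True, q: True, g: False, v: False}
  {d: True, v: True, g: True, q: False}
  {d: True, v: True, g: False, q: False}
  {d: True, v: False, g: True, q: False}
  {d: True, v: False, g: False, q: False}
  {q: True, v: True, g: True, d: False}
  {q: True, v: True, g: False, d: False}
  {q: True, g: True, v: False, d: False}
  {q: True, g: False, v: False, d: False}
  {v: True, g: True, q: False, d: False}
  {v: True, q: False, g: False, d: False}
  {g: True, q: False, v: False, d: False}


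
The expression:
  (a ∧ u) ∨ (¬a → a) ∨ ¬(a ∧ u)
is always true.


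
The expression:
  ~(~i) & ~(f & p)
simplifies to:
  i & (~f | ~p)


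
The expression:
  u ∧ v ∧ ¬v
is never true.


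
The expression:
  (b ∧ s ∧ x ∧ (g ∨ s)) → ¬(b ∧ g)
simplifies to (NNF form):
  ¬b ∨ ¬g ∨ ¬s ∨ ¬x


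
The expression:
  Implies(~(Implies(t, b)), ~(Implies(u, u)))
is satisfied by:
  {b: True, t: False}
  {t: False, b: False}
  {t: True, b: True}


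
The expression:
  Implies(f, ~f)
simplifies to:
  ~f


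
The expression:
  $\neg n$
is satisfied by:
  {n: False}


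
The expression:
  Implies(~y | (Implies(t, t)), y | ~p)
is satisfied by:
  {y: True, p: False}
  {p: False, y: False}
  {p: True, y: True}


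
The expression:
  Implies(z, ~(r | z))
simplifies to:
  ~z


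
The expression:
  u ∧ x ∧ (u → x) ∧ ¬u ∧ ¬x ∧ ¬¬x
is never true.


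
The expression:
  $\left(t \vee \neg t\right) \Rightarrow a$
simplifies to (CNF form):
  $a$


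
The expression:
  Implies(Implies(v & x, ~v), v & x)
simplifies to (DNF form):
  v & x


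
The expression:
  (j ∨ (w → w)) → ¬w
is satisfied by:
  {w: False}


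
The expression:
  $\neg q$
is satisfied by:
  {q: False}


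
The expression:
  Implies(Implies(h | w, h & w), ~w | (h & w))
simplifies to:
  True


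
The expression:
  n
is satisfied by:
  {n: True}


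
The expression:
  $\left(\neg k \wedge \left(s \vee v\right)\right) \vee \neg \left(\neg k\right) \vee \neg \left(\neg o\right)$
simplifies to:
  $k \vee o \vee s \vee v$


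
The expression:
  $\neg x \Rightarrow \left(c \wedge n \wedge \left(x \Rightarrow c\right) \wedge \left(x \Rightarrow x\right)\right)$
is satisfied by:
  {x: True, c: True, n: True}
  {x: True, c: True, n: False}
  {x: True, n: True, c: False}
  {x: True, n: False, c: False}
  {c: True, n: True, x: False}


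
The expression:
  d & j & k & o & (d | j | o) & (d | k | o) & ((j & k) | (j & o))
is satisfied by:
  {j: True, d: True, o: True, k: True}


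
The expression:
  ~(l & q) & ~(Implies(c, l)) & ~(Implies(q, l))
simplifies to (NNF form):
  c & q & ~l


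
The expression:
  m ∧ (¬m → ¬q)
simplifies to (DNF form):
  m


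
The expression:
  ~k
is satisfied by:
  {k: False}


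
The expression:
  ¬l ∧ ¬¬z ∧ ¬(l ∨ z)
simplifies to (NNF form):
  False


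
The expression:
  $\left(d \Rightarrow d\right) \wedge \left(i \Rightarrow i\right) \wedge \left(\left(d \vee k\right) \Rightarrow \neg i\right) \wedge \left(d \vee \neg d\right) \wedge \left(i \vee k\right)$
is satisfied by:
  {k: True, d: False, i: False}
  {k: True, d: True, i: False}
  {i: True, d: False, k: False}


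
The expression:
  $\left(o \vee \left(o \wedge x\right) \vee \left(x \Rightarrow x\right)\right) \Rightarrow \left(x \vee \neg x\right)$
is always true.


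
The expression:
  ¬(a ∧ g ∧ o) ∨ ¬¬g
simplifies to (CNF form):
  True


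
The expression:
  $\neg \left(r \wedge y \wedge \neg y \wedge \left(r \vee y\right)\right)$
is always true.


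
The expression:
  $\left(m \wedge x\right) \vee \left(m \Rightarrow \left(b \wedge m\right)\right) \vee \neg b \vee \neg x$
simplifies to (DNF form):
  $\text{True}$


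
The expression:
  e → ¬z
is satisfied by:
  {e: False, z: False}
  {z: True, e: False}
  {e: True, z: False}


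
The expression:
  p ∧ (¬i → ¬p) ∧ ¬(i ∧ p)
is never true.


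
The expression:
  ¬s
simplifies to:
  ¬s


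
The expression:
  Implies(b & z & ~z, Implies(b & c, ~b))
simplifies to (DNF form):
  True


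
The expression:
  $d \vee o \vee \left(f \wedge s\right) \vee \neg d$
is always true.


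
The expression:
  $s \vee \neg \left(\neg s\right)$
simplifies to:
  $s$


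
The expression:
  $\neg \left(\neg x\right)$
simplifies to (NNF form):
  $x$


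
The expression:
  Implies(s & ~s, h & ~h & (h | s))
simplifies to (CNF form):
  True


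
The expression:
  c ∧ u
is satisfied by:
  {c: True, u: True}


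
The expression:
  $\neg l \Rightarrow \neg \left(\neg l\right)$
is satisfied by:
  {l: True}


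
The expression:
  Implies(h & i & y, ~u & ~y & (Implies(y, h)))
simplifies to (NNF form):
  ~h | ~i | ~y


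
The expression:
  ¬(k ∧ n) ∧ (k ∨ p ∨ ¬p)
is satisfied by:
  {k: False, n: False}
  {n: True, k: False}
  {k: True, n: False}


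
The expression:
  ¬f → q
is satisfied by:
  {q: True, f: True}
  {q: True, f: False}
  {f: True, q: False}


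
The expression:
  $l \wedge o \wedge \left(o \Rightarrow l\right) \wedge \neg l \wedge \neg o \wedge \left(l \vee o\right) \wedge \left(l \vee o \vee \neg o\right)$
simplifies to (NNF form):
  $\text{False}$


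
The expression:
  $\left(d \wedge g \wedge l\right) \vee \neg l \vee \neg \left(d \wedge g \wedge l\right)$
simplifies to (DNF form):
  $\text{True}$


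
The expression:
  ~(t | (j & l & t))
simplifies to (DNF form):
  ~t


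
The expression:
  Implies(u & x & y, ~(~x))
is always true.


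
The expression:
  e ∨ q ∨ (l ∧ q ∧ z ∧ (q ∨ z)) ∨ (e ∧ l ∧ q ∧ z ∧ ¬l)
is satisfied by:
  {q: True, e: True}
  {q: True, e: False}
  {e: True, q: False}


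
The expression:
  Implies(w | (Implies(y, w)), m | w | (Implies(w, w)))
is always true.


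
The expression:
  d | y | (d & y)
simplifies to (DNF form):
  d | y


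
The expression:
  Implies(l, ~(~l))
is always true.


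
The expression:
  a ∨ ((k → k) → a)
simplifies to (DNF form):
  a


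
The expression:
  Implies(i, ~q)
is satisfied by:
  {q: False, i: False}
  {i: True, q: False}
  {q: True, i: False}


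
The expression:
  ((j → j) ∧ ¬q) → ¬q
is always true.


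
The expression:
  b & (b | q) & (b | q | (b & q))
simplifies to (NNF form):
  b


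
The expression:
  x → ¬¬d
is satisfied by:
  {d: True, x: False}
  {x: False, d: False}
  {x: True, d: True}


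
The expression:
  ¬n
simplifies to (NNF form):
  ¬n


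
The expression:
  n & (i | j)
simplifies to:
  n & (i | j)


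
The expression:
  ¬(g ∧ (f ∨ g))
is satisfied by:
  {g: False}


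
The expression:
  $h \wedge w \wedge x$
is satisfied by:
  {h: True, w: True, x: True}


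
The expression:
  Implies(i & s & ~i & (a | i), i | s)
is always true.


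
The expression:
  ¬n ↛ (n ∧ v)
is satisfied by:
  {n: False}


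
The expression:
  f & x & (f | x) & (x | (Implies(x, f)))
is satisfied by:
  {x: True, f: True}


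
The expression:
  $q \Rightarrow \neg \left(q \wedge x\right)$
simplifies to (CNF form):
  $\neg q \vee \neg x$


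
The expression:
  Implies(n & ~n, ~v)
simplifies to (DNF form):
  True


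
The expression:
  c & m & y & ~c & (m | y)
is never true.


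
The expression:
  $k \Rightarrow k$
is always true.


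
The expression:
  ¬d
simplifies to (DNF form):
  ¬d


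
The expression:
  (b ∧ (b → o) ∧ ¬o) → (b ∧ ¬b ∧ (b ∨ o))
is always true.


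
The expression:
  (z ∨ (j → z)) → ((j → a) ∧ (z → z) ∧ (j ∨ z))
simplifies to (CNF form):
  (j ∨ z) ∧ (z ∨ ¬z) ∧ (a ∨ j ∨ z) ∧ (a ∨ j ∨ ¬j) ∧ (a ∨ z ∨ ¬z) ∧ (a ∨ ¬j ∨ ¬z) ∧ (j ∨ z ∨ ¬j) ∧ (z ∨ ¬j ∨ ¬z)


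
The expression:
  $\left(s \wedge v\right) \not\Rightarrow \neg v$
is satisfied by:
  {s: True, v: True}


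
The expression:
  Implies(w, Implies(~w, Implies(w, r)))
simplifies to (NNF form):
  True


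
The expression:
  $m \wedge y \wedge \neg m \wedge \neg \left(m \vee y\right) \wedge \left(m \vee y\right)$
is never true.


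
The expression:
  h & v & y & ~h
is never true.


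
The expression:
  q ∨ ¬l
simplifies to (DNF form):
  q ∨ ¬l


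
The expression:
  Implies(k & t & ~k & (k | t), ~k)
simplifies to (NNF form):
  True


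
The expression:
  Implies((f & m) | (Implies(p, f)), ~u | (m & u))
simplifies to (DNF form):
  m | ~u | (p & ~f)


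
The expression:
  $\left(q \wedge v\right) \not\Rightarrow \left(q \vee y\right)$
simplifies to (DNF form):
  $\text{False}$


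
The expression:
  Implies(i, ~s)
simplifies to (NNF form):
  ~i | ~s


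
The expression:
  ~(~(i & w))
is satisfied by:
  {i: True, w: True}


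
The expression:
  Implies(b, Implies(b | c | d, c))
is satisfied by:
  {c: True, b: False}
  {b: False, c: False}
  {b: True, c: True}


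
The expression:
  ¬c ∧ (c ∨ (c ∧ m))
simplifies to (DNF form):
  False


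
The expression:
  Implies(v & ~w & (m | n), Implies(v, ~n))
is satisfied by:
  {w: True, v: False, n: False}
  {v: False, n: False, w: False}
  {w: True, n: True, v: False}
  {n: True, v: False, w: False}
  {w: True, v: True, n: False}
  {v: True, w: False, n: False}
  {w: True, n: True, v: True}


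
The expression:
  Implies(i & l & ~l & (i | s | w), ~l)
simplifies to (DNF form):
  True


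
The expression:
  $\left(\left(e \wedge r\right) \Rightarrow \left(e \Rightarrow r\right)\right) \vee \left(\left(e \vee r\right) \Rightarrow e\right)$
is always true.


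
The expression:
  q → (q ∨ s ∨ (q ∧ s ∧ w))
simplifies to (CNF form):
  True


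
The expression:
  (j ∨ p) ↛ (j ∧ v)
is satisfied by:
  {p: True, v: False, j: False}
  {j: True, p: True, v: False}
  {j: True, p: False, v: False}
  {v: True, p: True, j: False}


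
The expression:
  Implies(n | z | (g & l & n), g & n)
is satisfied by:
  {g: True, z: False, n: False}
  {z: False, n: False, g: False}
  {n: True, g: True, z: False}
  {n: True, g: True, z: True}


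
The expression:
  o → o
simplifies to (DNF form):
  True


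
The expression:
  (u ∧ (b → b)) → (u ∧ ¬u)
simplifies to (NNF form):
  ¬u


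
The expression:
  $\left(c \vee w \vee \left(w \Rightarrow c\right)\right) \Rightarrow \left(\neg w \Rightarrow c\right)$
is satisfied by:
  {c: True, w: True}
  {c: True, w: False}
  {w: True, c: False}


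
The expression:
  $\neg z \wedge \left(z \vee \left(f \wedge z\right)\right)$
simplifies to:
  $\text{False}$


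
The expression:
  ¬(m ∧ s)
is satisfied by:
  {s: False, m: False}
  {m: True, s: False}
  {s: True, m: False}


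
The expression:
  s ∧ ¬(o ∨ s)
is never true.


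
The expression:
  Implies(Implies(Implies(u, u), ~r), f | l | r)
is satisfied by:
  {r: True, l: True, f: True}
  {r: True, l: True, f: False}
  {r: True, f: True, l: False}
  {r: True, f: False, l: False}
  {l: True, f: True, r: False}
  {l: True, f: False, r: False}
  {f: True, l: False, r: False}


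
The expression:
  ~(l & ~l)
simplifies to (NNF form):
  True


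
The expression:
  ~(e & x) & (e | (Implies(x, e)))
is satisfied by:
  {x: False}


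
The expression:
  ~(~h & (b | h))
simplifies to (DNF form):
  h | ~b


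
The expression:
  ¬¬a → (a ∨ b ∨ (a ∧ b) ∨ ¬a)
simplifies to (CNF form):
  True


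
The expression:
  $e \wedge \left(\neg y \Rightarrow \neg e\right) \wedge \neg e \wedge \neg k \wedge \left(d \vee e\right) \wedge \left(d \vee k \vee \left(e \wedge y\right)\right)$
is never true.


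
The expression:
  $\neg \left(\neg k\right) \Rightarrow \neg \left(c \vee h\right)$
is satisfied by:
  {h: False, k: False, c: False}
  {c: True, h: False, k: False}
  {h: True, c: False, k: False}
  {c: True, h: True, k: False}
  {k: True, c: False, h: False}


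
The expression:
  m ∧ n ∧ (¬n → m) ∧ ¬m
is never true.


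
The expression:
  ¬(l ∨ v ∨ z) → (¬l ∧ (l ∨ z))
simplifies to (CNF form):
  l ∨ v ∨ z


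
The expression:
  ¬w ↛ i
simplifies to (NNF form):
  i ∨ ¬w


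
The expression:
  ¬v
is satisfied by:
  {v: False}


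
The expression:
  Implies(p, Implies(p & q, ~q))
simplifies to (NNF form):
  ~p | ~q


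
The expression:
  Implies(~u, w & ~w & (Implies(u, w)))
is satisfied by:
  {u: True}


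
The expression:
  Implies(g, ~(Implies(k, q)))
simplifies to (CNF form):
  (k | ~g) & (~g | ~q)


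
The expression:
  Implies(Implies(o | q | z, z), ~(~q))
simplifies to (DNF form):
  q | (o & ~z)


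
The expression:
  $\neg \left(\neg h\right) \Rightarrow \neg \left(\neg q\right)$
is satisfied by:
  {q: True, h: False}
  {h: False, q: False}
  {h: True, q: True}


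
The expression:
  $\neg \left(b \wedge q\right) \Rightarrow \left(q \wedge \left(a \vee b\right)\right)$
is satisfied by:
  {a: True, b: True, q: True}
  {a: True, q: True, b: False}
  {b: True, q: True, a: False}


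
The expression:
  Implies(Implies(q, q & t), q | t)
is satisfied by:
  {t: True, q: True}
  {t: True, q: False}
  {q: True, t: False}


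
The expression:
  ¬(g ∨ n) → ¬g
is always true.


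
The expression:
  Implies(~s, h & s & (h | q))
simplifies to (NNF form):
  s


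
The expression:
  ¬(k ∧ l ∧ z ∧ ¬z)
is always true.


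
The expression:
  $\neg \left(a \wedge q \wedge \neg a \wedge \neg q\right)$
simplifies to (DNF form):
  $\text{True}$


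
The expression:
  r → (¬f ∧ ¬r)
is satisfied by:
  {r: False}


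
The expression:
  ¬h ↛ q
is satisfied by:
  {q: True, h: False}
  {h: False, q: False}
  {h: True, q: True}


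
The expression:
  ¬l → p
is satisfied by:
  {l: True, p: True}
  {l: True, p: False}
  {p: True, l: False}


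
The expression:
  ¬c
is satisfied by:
  {c: False}


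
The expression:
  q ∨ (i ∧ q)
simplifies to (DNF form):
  q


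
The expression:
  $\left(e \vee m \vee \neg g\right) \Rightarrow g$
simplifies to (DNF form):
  $g$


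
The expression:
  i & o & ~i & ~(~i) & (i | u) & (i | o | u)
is never true.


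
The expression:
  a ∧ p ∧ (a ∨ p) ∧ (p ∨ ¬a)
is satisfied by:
  {a: True, p: True}


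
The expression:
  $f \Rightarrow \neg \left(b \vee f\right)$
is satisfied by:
  {f: False}


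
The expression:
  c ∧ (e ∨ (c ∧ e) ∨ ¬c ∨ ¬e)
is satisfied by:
  {c: True}


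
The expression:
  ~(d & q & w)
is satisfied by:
  {w: False, q: False, d: False}
  {d: True, w: False, q: False}
  {q: True, w: False, d: False}
  {d: True, q: True, w: False}
  {w: True, d: False, q: False}
  {d: True, w: True, q: False}
  {q: True, w: True, d: False}


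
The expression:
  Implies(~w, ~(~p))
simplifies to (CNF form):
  p | w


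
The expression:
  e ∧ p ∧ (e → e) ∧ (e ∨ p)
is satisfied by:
  {p: True, e: True}


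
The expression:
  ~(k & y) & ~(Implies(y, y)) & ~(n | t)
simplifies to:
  False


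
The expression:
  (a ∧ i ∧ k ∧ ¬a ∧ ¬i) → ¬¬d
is always true.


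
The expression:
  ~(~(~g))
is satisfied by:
  {g: False}


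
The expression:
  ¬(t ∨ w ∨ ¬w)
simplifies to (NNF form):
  False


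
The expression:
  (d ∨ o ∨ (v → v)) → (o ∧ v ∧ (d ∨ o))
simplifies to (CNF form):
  o ∧ v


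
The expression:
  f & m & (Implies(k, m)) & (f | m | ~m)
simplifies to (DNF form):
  f & m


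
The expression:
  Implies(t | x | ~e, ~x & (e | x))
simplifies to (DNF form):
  e & ~x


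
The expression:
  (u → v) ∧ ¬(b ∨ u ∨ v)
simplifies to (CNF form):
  ¬b ∧ ¬u ∧ ¬v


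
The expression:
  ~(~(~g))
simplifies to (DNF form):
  ~g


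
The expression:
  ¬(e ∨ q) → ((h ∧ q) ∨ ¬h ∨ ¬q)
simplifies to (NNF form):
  True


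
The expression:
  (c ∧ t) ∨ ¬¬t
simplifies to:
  t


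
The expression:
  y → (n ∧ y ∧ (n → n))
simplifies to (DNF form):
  n ∨ ¬y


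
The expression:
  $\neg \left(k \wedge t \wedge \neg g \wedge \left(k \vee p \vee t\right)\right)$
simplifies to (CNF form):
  $g \vee \neg k \vee \neg t$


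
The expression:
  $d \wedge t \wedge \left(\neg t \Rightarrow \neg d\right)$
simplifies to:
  $d \wedge t$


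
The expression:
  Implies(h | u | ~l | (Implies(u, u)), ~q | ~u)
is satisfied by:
  {u: False, q: False}
  {q: True, u: False}
  {u: True, q: False}


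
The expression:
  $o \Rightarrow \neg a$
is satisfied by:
  {o: False, a: False}
  {a: True, o: False}
  {o: True, a: False}


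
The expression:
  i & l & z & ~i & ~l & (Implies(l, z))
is never true.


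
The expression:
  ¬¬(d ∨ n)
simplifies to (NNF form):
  d ∨ n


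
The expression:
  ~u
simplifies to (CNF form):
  ~u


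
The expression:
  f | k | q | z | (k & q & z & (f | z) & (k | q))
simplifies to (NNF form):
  f | k | q | z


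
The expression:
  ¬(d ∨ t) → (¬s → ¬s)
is always true.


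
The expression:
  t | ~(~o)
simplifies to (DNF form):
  o | t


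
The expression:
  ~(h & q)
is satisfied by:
  {h: False, q: False}
  {q: True, h: False}
  {h: True, q: False}


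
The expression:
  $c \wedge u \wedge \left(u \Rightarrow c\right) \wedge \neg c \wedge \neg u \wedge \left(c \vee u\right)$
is never true.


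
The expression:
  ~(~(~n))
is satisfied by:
  {n: False}


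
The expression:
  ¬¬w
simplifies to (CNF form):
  w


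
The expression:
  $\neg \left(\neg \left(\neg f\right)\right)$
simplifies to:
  $\neg f$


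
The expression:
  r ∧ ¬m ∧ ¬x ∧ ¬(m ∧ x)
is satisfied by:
  {r: True, x: False, m: False}


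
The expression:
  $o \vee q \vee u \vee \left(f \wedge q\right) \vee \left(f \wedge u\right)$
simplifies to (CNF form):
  $o \vee q \vee u$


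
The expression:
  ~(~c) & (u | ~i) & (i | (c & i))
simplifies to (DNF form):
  c & i & u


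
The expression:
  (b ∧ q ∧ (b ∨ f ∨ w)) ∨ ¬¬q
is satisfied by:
  {q: True}


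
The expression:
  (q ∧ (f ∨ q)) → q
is always true.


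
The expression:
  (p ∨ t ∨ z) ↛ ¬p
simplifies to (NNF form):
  p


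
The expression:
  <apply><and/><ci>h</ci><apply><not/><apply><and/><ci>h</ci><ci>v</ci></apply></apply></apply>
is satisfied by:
  {h: True, v: False}


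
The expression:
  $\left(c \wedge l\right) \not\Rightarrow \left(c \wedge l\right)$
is never true.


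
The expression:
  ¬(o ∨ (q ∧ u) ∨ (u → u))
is never true.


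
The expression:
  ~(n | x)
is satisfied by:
  {n: False, x: False}


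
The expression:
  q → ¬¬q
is always true.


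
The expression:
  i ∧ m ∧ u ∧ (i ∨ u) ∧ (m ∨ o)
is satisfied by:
  {m: True, u: True, i: True}


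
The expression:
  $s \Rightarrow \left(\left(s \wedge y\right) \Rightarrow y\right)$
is always true.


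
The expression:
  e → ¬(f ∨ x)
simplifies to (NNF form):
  (¬f ∧ ¬x) ∨ ¬e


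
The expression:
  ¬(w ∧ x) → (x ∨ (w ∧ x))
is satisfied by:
  {x: True}


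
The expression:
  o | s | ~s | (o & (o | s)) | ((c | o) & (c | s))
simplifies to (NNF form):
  True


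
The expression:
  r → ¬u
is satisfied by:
  {u: False, r: False}
  {r: True, u: False}
  {u: True, r: False}


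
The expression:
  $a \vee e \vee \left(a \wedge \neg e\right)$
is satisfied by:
  {a: True, e: True}
  {a: True, e: False}
  {e: True, a: False}


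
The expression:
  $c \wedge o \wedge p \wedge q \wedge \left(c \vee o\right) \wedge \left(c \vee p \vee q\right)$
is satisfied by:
  {c: True, p: True, o: True, q: True}


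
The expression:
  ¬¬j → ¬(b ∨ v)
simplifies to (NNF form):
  (¬b ∧ ¬v) ∨ ¬j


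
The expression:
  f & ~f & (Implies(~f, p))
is never true.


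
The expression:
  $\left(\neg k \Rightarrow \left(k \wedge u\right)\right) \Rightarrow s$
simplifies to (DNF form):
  $s \vee \neg k$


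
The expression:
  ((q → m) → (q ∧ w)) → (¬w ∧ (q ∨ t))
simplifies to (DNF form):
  ¬q ∨ ¬w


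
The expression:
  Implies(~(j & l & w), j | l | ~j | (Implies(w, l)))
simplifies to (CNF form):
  True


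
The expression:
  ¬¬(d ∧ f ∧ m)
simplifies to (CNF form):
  d ∧ f ∧ m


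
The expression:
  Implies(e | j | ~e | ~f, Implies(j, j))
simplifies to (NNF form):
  True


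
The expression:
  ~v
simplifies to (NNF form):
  ~v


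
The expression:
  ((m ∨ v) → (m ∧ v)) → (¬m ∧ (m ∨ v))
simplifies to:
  (m ∧ ¬v) ∨ (v ∧ ¬m)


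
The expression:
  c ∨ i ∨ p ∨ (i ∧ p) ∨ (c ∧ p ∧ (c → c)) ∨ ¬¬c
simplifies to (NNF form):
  c ∨ i ∨ p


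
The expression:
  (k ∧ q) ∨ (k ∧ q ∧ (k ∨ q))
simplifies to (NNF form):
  k ∧ q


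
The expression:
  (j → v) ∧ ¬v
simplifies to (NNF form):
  ¬j ∧ ¬v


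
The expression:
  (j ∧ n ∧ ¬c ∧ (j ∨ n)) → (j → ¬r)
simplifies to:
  c ∨ ¬j ∨ ¬n ∨ ¬r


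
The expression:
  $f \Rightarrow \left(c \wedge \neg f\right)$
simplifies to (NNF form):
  $\neg f$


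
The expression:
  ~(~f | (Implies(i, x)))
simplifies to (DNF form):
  f & i & ~x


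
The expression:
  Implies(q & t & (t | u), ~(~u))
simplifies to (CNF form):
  u | ~q | ~t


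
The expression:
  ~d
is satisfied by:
  {d: False}


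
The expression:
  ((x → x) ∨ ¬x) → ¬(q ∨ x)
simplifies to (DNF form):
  ¬q ∧ ¬x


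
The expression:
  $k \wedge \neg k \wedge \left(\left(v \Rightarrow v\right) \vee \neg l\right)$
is never true.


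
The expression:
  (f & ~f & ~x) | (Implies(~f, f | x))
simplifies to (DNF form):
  f | x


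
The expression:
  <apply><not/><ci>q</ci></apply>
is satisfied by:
  {q: False}


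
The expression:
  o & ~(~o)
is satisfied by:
  {o: True}


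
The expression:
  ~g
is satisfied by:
  {g: False}


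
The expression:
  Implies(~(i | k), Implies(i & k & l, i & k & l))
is always true.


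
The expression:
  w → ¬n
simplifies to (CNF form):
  ¬n ∨ ¬w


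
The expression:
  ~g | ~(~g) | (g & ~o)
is always true.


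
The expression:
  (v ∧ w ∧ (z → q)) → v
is always true.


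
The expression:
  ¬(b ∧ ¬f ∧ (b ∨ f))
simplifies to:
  f ∨ ¬b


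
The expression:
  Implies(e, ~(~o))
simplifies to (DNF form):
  o | ~e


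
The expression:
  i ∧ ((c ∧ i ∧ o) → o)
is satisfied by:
  {i: True}


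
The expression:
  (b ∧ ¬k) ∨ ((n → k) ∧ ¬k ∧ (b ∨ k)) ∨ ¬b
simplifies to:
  ¬b ∨ ¬k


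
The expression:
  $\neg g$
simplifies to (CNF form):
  $\neg g$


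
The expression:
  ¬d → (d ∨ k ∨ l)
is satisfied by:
  {d: True, k: True, l: True}
  {d: True, k: True, l: False}
  {d: True, l: True, k: False}
  {d: True, l: False, k: False}
  {k: True, l: True, d: False}
  {k: True, l: False, d: False}
  {l: True, k: False, d: False}


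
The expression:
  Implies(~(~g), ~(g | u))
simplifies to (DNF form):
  ~g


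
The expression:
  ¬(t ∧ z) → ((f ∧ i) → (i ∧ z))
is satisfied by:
  {z: True, i: False, f: False}
  {z: False, i: False, f: False}
  {f: True, z: True, i: False}
  {f: True, z: False, i: False}
  {i: True, z: True, f: False}
  {i: True, z: False, f: False}
  {i: True, f: True, z: True}


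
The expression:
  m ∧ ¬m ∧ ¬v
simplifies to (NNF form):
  False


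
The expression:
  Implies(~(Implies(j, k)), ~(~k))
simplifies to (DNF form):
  k | ~j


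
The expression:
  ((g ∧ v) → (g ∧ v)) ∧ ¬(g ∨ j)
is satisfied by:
  {g: False, j: False}


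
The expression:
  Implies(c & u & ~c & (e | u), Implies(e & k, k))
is always true.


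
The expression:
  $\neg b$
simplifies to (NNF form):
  $\neg b$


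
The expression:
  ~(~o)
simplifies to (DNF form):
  o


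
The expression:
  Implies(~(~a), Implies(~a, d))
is always true.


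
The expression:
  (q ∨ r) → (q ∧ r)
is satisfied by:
  {r: False, q: False}
  {q: True, r: True}


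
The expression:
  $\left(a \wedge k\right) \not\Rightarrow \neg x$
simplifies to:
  $a \wedge k \wedge x$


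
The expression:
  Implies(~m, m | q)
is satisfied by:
  {q: True, m: True}
  {q: True, m: False}
  {m: True, q: False}


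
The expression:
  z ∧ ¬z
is never true.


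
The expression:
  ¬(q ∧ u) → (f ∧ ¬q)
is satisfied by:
  {u: True, f: True, q: False}
  {f: True, q: False, u: False}
  {q: True, u: True, f: True}
  {q: True, u: True, f: False}


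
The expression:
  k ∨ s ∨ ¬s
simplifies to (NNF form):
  True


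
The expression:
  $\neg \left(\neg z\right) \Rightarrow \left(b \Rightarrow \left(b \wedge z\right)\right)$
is always true.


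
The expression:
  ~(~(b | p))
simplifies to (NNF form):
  b | p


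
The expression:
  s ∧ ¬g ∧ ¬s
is never true.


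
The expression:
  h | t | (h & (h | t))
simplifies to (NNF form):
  h | t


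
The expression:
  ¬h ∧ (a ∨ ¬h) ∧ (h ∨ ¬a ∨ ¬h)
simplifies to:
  ¬h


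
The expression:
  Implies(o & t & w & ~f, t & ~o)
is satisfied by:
  {f: True, t: False, w: False, o: False}
  {f: False, t: False, w: False, o: False}
  {o: True, f: True, t: False, w: False}
  {o: True, f: False, t: False, w: False}
  {w: True, f: True, t: False, o: False}
  {w: True, f: False, t: False, o: False}
  {o: True, w: True, f: True, t: False}
  {o: True, w: True, f: False, t: False}
  {t: True, f: True, o: False, w: False}
  {t: True, f: False, o: False, w: False}
  {o: True, t: True, f: True, w: False}
  {o: True, t: True, f: False, w: False}
  {w: True, t: True, f: True, o: False}
  {w: True, t: True, f: False, o: False}
  {w: True, t: True, o: True, f: True}


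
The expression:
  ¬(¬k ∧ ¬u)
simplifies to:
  k ∨ u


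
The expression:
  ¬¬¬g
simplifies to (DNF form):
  ¬g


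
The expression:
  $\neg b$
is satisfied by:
  {b: False}


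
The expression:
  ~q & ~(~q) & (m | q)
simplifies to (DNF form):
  False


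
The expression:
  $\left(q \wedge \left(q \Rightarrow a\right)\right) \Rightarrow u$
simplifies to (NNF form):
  $u \vee \neg a \vee \neg q$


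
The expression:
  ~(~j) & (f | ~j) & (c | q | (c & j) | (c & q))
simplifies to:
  f & j & (c | q)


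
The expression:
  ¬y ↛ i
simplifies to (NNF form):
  i ∨ ¬y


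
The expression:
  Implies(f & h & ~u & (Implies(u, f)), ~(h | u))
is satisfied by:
  {u: True, h: False, f: False}
  {h: False, f: False, u: False}
  {f: True, u: True, h: False}
  {f: True, h: False, u: False}
  {u: True, h: True, f: False}
  {h: True, u: False, f: False}
  {f: True, h: True, u: True}


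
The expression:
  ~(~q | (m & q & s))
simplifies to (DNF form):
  (q & ~m) | (q & ~s)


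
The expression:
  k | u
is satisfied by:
  {k: True, u: True}
  {k: True, u: False}
  {u: True, k: False}


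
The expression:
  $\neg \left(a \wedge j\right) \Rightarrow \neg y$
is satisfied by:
  {a: True, j: True, y: False}
  {a: True, j: False, y: False}
  {j: True, a: False, y: False}
  {a: False, j: False, y: False}
  {a: True, y: True, j: True}


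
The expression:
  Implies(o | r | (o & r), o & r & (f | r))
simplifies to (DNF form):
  (o & r) | (~o & ~r)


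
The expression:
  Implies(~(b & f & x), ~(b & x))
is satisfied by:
  {f: True, x: False, b: False}
  {f: False, x: False, b: False}
  {b: True, f: True, x: False}
  {b: True, f: False, x: False}
  {x: True, f: True, b: False}
  {x: True, f: False, b: False}
  {x: True, b: True, f: True}


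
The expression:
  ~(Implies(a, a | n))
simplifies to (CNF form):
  False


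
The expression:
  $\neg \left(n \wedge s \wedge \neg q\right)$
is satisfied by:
  {q: True, s: False, n: False}
  {s: False, n: False, q: False}
  {n: True, q: True, s: False}
  {n: True, s: False, q: False}
  {q: True, s: True, n: False}
  {s: True, q: False, n: False}
  {n: True, s: True, q: True}


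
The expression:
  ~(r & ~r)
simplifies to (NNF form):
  True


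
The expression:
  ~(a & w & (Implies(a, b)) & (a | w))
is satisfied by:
  {w: False, a: False, b: False}
  {b: True, w: False, a: False}
  {a: True, w: False, b: False}
  {b: True, a: True, w: False}
  {w: True, b: False, a: False}
  {b: True, w: True, a: False}
  {a: True, w: True, b: False}


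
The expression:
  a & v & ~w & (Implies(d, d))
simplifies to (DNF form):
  a & v & ~w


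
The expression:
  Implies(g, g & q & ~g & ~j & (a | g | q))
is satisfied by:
  {g: False}


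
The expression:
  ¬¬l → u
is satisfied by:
  {u: True, l: False}
  {l: False, u: False}
  {l: True, u: True}


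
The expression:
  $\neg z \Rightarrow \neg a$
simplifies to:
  $z \vee \neg a$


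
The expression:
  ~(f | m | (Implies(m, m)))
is never true.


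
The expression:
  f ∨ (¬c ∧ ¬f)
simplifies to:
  f ∨ ¬c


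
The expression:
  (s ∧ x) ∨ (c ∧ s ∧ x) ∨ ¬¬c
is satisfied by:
  {x: True, c: True, s: True}
  {x: True, c: True, s: False}
  {c: True, s: True, x: False}
  {c: True, s: False, x: False}
  {x: True, s: True, c: False}


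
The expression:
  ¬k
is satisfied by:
  {k: False}


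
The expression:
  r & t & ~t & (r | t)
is never true.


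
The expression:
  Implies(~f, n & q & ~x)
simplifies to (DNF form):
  f | (n & q & ~x)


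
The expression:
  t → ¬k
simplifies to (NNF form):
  ¬k ∨ ¬t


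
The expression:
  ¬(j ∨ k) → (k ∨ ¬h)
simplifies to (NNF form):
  j ∨ k ∨ ¬h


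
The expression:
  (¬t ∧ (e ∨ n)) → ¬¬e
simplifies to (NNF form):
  e ∨ t ∨ ¬n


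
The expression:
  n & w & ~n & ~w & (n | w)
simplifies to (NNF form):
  False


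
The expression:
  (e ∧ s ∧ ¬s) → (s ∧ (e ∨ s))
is always true.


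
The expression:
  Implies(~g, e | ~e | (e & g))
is always true.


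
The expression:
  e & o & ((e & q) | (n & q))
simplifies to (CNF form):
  e & o & q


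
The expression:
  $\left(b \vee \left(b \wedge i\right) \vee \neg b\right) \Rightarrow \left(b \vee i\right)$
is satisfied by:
  {i: True, b: True}
  {i: True, b: False}
  {b: True, i: False}


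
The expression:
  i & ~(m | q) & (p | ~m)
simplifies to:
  i & ~m & ~q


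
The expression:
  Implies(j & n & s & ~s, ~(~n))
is always true.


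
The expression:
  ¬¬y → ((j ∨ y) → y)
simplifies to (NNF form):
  True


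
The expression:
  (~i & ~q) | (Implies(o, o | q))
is always true.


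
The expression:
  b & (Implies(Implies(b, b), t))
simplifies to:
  b & t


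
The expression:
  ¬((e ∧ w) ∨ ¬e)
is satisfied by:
  {e: True, w: False}


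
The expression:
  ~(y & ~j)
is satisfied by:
  {j: True, y: False}
  {y: False, j: False}
  {y: True, j: True}


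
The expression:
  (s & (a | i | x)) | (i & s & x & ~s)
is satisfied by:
  {i: True, a: True, x: True, s: True}
  {i: True, a: True, s: True, x: False}
  {i: True, x: True, s: True, a: False}
  {i: True, s: True, x: False, a: False}
  {a: True, s: True, x: True, i: False}
  {a: True, s: True, x: False, i: False}
  {s: True, x: True, a: False, i: False}


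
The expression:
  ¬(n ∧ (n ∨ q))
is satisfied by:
  {n: False}


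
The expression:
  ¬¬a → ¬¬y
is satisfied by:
  {y: True, a: False}
  {a: False, y: False}
  {a: True, y: True}


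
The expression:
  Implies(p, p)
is always true.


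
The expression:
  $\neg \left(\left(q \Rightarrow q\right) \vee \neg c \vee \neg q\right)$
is never true.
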